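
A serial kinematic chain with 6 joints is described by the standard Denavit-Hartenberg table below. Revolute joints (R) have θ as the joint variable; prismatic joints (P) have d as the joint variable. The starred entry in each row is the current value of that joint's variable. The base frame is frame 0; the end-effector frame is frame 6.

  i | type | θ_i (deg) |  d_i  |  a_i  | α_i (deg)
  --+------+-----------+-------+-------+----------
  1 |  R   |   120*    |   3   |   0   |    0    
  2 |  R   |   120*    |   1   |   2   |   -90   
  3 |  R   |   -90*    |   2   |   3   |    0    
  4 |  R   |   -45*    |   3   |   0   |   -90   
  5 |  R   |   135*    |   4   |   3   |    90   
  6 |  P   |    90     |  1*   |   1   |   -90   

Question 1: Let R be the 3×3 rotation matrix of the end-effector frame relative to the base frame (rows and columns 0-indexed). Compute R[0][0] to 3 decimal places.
End-effector x-axis (col 0 of R) = (-0.3536,-0.6124,0.7071)
R[0][0] = -0.3536

-0.354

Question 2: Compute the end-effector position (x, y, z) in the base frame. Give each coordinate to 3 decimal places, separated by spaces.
-1.387 -6.746 9.536

after link 1: o_1 = (0.0000, 0.0000, 3.0000)
after link 2: o_2 = (-1.0000, -1.7321, 4.0000)
after link 3: o_3 = (0.7321, -2.7321, 7.0000)
after link 4: o_4 = (3.3301, -4.2321, 7.0000)
after link 5: o_5 = (-0.6712, -6.9199, 8.3284)
after link 6: o_6 = (-1.3871, -6.7457, 9.5355)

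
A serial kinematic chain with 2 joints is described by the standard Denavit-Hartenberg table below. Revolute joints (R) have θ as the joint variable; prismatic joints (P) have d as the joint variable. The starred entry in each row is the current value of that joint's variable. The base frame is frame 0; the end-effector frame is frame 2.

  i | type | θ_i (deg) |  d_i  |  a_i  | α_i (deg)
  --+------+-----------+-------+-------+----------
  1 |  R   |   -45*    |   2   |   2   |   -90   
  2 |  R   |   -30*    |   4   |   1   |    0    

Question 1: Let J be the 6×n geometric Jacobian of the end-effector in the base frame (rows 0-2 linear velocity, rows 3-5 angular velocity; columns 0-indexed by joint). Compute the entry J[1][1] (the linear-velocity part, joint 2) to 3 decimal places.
-0.354

axis z_1 = (0.7071,0.7071,0.0000); lever o_n−o_1 = (3.4408,2.2161,0.5000)
cross product → J_v[:, 1] = (0.3536,-0.3536,-0.8660)
J_ω[:, 1] = z_1
entry J[1][1] = -0.3536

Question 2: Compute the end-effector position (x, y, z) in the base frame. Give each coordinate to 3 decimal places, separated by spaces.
after link 1: o_1 = (1.4142, -1.4142, 2.0000)
after link 2: o_2 = (4.8550, 0.8018, 2.5000)

4.855 0.802 2.500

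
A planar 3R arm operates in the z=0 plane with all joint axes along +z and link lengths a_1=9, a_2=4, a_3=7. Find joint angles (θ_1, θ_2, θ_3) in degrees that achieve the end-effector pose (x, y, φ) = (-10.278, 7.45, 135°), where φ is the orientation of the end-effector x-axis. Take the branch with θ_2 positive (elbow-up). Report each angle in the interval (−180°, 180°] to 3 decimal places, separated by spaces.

wrist centre = target − a_3·(cos φ, sin φ) = (-5.3283, 2.5003)
cos θ_2 = (34.6415−9²−4²)/(2·9·4) = -0.8661; θ_2 = 150.0074° (elbow-up)
β = atan2(2.5003,-5.3283) = 154.8619°; ψ = atan2(1.9996,5.5356) = 19.8605°
θ_1 = β − ψ = 135.0015°
θ_3 = φ − θ_1 − θ_2 = -150.0089° (wrapped to (-180°,180°])

135.001 150.007 -150.009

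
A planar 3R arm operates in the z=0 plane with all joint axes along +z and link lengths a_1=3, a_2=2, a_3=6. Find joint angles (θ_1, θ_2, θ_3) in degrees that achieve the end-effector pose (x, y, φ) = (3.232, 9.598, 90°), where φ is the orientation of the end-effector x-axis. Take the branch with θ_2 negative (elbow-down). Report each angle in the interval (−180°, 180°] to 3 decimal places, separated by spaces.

wrist centre = target − a_3·(cos φ, sin φ) = (3.2320, 3.5980)
cos θ_2 = (23.3914−3²−2²)/(2·3·2) = 0.8660; θ_2 = -30.0084° (elbow-down)
β = atan2(3.5980,3.2320) = 48.0674°; ψ = atan2(-1.0003,4.7319) = -11.9358°
θ_1 = β − ψ = 60.0031°
θ_3 = φ − θ_1 − θ_2 = 60.0052° (wrapped to (-180°,180°])

60.003 -30.008 60.005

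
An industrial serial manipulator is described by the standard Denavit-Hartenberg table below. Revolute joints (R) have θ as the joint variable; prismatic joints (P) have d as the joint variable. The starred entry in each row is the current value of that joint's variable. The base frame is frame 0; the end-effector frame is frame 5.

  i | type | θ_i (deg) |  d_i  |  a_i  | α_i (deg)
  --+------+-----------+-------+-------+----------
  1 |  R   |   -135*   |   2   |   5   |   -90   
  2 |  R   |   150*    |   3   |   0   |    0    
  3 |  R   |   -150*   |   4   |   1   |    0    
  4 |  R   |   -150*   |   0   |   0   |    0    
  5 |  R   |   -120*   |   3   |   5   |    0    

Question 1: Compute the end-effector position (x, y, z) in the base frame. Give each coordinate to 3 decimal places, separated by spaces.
2.828 -11.314 -3.000

after link 1: o_1 = (-3.5355, -3.5355, 2.0000)
after link 2: o_2 = (-1.4142, -5.6569, 2.0000)
after link 3: o_3 = (0.7071, -9.1924, 2.0000)
after link 4: o_4 = (0.7071, -9.1924, 2.0000)
after link 5: o_5 = (2.8284, -11.3137, -3.0000)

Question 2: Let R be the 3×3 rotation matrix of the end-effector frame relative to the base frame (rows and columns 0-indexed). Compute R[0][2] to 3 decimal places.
End-effector z-axis (col 2 of R) = (0.7071,-0.7071,0.0000)
R[0][2] = 0.7071

0.707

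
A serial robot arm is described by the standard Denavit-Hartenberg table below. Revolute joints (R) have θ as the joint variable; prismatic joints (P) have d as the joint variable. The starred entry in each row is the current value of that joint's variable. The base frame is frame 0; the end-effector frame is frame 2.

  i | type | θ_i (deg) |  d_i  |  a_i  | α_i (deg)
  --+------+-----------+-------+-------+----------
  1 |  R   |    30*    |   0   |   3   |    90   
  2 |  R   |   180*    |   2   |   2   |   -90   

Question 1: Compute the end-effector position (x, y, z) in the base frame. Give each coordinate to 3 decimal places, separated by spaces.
1.866 -1.232 0.000

after link 1: o_1 = (2.5981, 1.5000, 0.0000)
after link 2: o_2 = (1.8660, -1.2321, 0.0000)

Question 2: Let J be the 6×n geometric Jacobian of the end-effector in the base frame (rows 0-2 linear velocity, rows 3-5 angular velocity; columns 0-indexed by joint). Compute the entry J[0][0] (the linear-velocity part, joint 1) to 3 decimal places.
1.232

axis z_0 = ẑ; lever o_n−o_0 = (1.8660,-1.2321,0.0000)
cross product → J_v[:, 0] = (1.2321,1.8660,-0.0000)
J_ω[:, 0] = z_0
entry J[0][0] = 1.2321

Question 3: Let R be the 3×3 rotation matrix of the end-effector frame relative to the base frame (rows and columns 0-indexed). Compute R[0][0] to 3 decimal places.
-0.866

End-effector x-axis (col 0 of R) = (-0.8660,-0.5000,0.0000)
R[0][0] = -0.8660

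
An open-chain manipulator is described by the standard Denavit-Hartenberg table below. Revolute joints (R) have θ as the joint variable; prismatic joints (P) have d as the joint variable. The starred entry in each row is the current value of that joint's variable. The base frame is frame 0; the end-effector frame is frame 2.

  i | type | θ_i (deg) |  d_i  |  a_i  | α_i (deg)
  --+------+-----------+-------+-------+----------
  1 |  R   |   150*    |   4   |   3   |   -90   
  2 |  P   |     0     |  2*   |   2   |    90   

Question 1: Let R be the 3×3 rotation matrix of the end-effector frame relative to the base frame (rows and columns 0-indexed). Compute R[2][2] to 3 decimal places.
1.000

End-effector z-axis (col 2 of R) = (0.0000,0.0000,1.0000)
R[2][2] = 1.0000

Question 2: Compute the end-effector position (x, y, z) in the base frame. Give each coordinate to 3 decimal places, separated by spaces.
after link 1: o_1 = (-2.5981, 1.5000, 4.0000)
after link 2: o_2 = (-5.3301, 0.7679, 4.0000)

-5.330 0.768 4.000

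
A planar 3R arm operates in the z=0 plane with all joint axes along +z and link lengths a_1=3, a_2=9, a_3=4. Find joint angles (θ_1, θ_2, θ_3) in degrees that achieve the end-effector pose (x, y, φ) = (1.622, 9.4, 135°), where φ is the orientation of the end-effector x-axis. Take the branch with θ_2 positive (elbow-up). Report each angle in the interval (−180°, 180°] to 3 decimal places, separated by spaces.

wrist centre = target − a_3·(cos φ, sin φ) = (4.4504, 6.5716)
cos θ_2 = (62.9919−3²−9²)/(2·3·9) = -0.5002; θ_2 = 120.0100° (elbow-up)
β = atan2(6.5716,4.4504) = 55.8932°; ψ = atan2(7.7934,-1.5014) = 100.9041°
θ_1 = β − ψ = -45.0109°
θ_3 = φ − θ_1 − θ_2 = 60.0009° (wrapped to (-180°,180°])

-45.011 120.010 60.001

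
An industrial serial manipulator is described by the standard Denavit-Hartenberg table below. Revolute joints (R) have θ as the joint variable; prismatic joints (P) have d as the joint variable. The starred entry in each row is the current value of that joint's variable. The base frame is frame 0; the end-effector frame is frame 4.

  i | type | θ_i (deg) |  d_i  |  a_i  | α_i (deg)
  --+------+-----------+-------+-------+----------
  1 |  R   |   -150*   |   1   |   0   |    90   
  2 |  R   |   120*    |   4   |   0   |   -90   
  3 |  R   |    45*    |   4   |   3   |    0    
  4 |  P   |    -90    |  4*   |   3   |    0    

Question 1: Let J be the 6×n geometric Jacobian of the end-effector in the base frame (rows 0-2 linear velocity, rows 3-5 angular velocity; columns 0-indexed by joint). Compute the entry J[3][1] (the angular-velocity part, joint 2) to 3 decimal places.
axis z_1 = (-0.5000,0.8660,0.0000); lever o_n−o_1 = (5.8371,7.9889,-0.3258)
cross product → J_v[:, 1] = (-0.2821,-0.1629,-9.0495)
J_ω[:, 1] = z_1
entry J[3][1] = -0.5000

-0.500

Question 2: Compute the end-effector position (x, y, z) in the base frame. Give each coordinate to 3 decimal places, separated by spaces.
after link 1: o_1 = (0.0000, 0.0000, 1.0000)
after link 2: o_2 = (-2.0000, 3.4641, 1.0000)
after link 3: o_3 = (2.9792, 3.8894, 0.8371)
after link 4: o_4 = (5.8371, 7.9889, 0.6742)

5.837 7.989 0.674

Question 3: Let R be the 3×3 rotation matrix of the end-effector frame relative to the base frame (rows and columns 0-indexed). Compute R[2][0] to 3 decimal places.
0.612

End-effector x-axis (col 0 of R) = (-0.0474,0.7891,0.6124)
R[2][0] = 0.6124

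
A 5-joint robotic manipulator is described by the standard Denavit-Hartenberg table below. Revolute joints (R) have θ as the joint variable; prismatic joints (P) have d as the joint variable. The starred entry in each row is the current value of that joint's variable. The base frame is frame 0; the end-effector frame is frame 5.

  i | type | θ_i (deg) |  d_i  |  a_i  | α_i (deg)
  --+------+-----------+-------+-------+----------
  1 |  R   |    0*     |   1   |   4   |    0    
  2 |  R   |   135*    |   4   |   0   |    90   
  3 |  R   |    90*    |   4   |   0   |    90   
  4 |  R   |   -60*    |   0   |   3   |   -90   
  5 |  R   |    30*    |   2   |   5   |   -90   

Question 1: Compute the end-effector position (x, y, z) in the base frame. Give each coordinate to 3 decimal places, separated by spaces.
4.815 -2.721 10.397

after link 1: o_1 = (4.0000, 0.0000, 1.0000)
after link 2: o_2 = (4.0000, 0.0000, 5.0000)
after link 3: o_3 = (6.8284, 2.8284, 5.0000)
after link 4: o_4 = (4.9913, 0.9913, 6.5000)
after link 5: o_5 = (4.8145, -2.7210, 10.3971)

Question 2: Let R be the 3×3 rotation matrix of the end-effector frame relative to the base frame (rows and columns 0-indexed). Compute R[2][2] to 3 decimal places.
End-effector z-axis (col 2 of R) = (0.9186,-0.3062,-0.2500)
R[2][2] = -0.2500

-0.250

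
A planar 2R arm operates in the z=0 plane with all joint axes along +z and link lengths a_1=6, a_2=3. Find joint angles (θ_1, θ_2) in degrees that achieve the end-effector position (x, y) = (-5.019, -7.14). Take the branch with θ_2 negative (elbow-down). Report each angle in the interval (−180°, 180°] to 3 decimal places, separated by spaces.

cos θ_2 = (76.1700−6²−3²)/(2·6·3) = 0.8658; θ_2 = -30.0221° (elbow-down)
β = atan2(-7.1400,-5.0190) = -125.1050°; ψ = atan2(-1.5010,8.5975) = -9.9032°
θ_1 = β − ψ = -115.2017°

-115.202 -30.022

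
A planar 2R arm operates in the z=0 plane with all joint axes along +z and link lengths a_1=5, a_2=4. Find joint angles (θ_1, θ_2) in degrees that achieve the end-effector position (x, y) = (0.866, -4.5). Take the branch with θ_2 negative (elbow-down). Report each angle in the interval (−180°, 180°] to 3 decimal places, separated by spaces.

-30.000 -120.000

cos θ_2 = (21.0000−5²−4²)/(2·5·4) = -0.5000; θ_2 = -120.0001° (elbow-down)
β = atan2(-4.5000,0.8660) = -79.1069°; ψ = atan2(-3.4641,3.0000) = -49.1066°
θ_1 = β − ψ = -30.0003°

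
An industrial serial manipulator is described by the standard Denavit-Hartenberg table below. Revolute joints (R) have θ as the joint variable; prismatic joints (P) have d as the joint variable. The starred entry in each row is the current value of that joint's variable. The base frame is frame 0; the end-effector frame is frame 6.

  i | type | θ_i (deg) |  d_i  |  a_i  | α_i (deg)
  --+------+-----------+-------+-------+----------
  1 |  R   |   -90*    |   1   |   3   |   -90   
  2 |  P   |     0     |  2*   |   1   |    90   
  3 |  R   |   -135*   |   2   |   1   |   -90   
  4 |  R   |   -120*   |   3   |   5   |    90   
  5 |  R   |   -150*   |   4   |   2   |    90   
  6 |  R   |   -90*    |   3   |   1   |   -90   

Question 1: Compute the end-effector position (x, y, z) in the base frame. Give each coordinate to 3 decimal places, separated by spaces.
0.504 -9.006 3.031

after link 1: o_1 = (0.0000, -3.0000, 1.0000)
after link 2: o_2 = (2.0000, -4.0000, 1.0000)
after link 3: o_3 = (1.2929, -3.2929, 3.0000)
after link 4: o_4 = (0.9393, -7.1820, 7.3301)
after link 5: o_5 = (3.4836, -8.3120, 3.8301)
after link 6: o_6 = (0.5037, -9.0064, 3.0311)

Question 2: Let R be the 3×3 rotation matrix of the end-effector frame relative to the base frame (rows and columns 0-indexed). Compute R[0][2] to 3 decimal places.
End-effector z-axis (col 2 of R) = (0.0474,0.6597,-0.7500)
R[0][2] = 0.0474

0.047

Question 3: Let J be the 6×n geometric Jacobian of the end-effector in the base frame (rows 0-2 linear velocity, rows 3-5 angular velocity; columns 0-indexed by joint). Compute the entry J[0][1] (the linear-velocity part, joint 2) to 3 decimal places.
1.000

prismatic axis z_1 = (1.0000,0.0000,0.0000)
J_v[:, 1] = z_1; J_ω[:, 1] = (0,0,0)
entry J[0][1] = 1.0000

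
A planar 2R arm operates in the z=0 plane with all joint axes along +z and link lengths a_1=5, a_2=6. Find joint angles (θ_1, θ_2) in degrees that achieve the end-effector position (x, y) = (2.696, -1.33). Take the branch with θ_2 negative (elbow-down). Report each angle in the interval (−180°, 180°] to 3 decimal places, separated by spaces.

cos θ_2 = (9.0373−5²−6²)/(2·5·6) = -0.8660; θ_2 = -150.0022° (elbow-down)
β = atan2(-1.3300,2.6960) = -26.2582°; ψ = atan2(-2.9998,-0.1963) = -93.7434°
θ_1 = β − ψ = 67.4852°

67.485 -150.002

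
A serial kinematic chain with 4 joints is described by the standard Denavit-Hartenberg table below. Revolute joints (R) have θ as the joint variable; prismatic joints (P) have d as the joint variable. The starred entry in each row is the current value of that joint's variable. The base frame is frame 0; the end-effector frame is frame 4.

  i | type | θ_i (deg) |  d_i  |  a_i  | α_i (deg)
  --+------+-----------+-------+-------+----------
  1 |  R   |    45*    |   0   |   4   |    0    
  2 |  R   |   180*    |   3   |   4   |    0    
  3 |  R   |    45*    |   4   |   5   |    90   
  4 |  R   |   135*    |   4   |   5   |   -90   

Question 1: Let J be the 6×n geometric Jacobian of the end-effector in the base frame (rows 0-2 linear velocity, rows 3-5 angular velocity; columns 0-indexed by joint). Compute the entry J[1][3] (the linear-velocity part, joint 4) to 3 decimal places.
axis z_3 = (-1.0000,0.0000,0.0000); lever o_n−o_3 = (-4.0000,3.5355,3.5355)
cross product → J_v[:, 3] = (0.0000,3.5355,-3.5355)
J_ω[:, 3] = z_3
entry J[1][3] = 3.5355

3.536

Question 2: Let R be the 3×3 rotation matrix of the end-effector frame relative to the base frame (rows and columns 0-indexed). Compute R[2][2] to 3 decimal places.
End-effector z-axis (col 2 of R) = (0.0000,0.7071,-0.7071)
R[2][2] = -0.7071

-0.707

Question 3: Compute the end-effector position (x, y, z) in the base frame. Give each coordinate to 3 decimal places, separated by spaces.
-4.000 -1.464 10.536

after link 1: o_1 = (2.8284, 2.8284, 0.0000)
after link 2: o_2 = (-0.0000, 0.0000, 3.0000)
after link 3: o_3 = (-0.0000, -5.0000, 7.0000)
after link 4: o_4 = (-4.0000, -1.4645, 10.5355)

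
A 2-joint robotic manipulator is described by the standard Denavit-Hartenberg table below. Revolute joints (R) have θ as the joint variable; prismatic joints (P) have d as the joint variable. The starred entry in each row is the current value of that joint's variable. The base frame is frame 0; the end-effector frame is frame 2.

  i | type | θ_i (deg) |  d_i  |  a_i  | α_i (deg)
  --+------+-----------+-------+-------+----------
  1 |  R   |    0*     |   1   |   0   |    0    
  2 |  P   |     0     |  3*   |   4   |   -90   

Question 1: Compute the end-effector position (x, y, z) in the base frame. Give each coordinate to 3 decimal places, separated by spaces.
after link 1: o_1 = (0.0000, 0.0000, 1.0000)
after link 2: o_2 = (4.0000, 0.0000, 4.0000)

4.000 0.000 4.000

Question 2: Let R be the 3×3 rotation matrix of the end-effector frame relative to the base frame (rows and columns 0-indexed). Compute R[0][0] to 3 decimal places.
End-effector x-axis (col 0 of R) = (1.0000,0.0000,0.0000)
R[0][0] = 1.0000

1.000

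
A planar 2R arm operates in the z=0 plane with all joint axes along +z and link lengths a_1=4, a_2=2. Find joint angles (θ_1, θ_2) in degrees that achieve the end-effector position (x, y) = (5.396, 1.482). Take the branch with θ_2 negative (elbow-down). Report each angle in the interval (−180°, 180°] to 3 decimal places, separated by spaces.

29.997 -45.003

cos θ_2 = (31.3131−4²−2²)/(2·4·2) = 0.7071; θ_2 = -45.0029° (elbow-down)
β = atan2(1.4820,5.3960) = 15.3575°; ψ = atan2(-1.4143,5.4141) = -14.6397°
θ_1 = β − ψ = 29.9972°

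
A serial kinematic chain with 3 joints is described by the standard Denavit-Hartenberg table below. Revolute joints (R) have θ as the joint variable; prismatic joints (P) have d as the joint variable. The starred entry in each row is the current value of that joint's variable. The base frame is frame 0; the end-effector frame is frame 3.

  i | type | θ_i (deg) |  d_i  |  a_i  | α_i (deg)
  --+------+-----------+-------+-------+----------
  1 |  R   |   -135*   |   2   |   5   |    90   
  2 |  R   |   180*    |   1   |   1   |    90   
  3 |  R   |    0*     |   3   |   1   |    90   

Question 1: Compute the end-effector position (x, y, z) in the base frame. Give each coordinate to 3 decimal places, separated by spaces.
after link 1: o_1 = (-3.5355, -3.5355, 2.0000)
after link 2: o_2 = (-3.5355, -2.1213, 2.0000)
after link 3: o_3 = (-2.8284, -1.4142, 5.0000)

-2.828 -1.414 5.000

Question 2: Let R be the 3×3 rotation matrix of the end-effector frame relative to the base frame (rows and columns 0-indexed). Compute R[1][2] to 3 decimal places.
-0.707

End-effector z-axis (col 2 of R) = (0.7071,-0.7071,0.0000)
R[1][2] = -0.7071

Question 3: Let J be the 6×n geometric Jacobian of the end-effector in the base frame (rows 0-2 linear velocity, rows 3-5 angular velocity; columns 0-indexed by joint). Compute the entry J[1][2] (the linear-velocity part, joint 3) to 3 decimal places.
axis z_2 = (-0.0000,-0.0000,1.0000); lever o_n−o_2 = (0.7071,0.7071,3.0000)
cross product → J_v[:, 2] = (-0.7071,0.7071,0.0000)
J_ω[:, 2] = z_2
entry J[1][2] = 0.7071

0.707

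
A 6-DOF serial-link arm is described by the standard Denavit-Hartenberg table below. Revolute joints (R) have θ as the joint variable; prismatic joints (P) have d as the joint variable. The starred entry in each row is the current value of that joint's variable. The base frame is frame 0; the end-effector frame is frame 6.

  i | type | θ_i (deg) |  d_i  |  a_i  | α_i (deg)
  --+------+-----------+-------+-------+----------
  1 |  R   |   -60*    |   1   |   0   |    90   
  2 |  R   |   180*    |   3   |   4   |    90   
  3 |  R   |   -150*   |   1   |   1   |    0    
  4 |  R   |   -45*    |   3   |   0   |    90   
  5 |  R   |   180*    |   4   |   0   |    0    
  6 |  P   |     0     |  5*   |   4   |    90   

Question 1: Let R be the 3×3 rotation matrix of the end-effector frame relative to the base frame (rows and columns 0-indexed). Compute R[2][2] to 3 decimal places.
End-effector z-axis (col 2 of R) = (0.0000,-0.0000,1.0000)
R[2][2] = 1.0000

1.000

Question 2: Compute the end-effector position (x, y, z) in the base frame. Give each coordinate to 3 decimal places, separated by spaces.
after link 1: o_1 = (0.0000, 0.0000, 1.0000)
after link 2: o_2 = (-4.5981, 1.9641, 1.0000)
after link 3: o_3 = (-3.7321, 1.4641, 2.0000)
after link 4: o_4 = (-3.7321, 1.4641, 5.0000)
after link 5: o_5 = (-7.5958, 0.4288, 5.0000)
after link 6: o_6 = (-13.4607, 2.9984, 5.0000)

-13.461 2.998 5.000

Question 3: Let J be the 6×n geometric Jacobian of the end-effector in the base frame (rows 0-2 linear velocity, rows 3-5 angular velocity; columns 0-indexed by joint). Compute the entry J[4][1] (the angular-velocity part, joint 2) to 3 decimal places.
-0.500

axis z_1 = (-0.8660,-0.5000,0.0000); lever o_n−o_1 = (-13.4607,2.9984,4.0000)
cross product → J_v[:, 1] = (-2.0000,3.4641,-9.3270)
J_ω[:, 1] = z_1
entry J[4][1] = -0.5000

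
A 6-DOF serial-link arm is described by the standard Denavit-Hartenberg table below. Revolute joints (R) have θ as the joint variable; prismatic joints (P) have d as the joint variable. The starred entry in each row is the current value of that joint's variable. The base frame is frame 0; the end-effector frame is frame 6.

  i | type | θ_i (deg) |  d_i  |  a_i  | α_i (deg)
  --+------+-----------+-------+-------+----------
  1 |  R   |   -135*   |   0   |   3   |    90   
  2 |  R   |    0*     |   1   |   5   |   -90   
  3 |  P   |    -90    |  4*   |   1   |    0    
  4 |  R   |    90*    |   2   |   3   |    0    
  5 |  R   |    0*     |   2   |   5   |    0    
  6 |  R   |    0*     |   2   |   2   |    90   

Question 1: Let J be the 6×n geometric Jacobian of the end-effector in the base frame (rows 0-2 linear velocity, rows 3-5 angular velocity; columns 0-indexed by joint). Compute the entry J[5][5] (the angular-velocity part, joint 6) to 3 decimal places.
1.000

axis z_5 = (0.0000,0.0000,1.0000); lever o_n−o_5 = (-1.4142,-1.4142,2.0000)
cross product → J_v[:, 5] = (1.4142,-1.4142,0.0000)
J_ω[:, 5] = z_5
entry J[5][5] = 1.0000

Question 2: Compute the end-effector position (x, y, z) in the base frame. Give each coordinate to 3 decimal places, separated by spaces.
after link 1: o_1 = (-2.1213, -2.1213, 0.0000)
after link 2: o_2 = (-6.3640, -4.9497, 0.0000)
after link 3: o_3 = (-7.0711, -4.2426, 4.0000)
after link 4: o_4 = (-9.1924, -6.3640, 6.0000)
after link 5: o_5 = (-12.7279, -9.8995, 8.0000)
after link 6: o_6 = (-14.1421, -11.3137, 10.0000)

-14.142 -11.314 10.000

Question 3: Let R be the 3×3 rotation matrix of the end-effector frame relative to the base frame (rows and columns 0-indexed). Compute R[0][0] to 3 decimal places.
End-effector x-axis (col 0 of R) = (-0.7071,-0.7071,0.0000)
R[0][0] = -0.7071

-0.707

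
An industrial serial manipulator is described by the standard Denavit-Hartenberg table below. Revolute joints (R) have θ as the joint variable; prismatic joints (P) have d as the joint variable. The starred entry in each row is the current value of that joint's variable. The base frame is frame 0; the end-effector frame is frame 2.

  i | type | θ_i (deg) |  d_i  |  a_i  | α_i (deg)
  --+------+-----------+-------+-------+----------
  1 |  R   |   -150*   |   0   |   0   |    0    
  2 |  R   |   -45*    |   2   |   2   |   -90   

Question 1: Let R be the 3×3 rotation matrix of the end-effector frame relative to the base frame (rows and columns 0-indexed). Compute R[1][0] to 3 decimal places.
End-effector x-axis (col 0 of R) = (-0.9659,0.2588,0.0000)
R[1][0] = 0.2588

0.259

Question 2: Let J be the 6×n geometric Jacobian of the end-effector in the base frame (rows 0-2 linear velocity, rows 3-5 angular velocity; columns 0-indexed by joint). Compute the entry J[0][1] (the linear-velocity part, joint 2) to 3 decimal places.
axis z_1 = (0.0000,0.0000,1.0000); lever o_n−o_1 = (-1.9319,0.5176,2.0000)
cross product → J_v[:, 1] = (-0.5176,-1.9319,0.0000)
J_ω[:, 1] = z_1
entry J[0][1] = -0.5176

-0.518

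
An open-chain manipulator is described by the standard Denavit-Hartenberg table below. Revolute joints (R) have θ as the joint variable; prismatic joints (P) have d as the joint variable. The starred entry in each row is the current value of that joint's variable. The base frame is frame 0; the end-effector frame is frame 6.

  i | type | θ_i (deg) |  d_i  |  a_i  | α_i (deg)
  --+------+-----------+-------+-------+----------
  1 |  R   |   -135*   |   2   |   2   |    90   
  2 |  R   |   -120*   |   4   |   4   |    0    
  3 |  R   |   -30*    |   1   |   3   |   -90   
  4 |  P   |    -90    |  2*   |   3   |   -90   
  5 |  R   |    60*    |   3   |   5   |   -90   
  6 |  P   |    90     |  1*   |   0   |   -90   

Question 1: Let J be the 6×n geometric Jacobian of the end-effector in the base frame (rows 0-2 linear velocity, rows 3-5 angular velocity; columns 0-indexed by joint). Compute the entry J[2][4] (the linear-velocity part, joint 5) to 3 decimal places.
1.415

axis z_4 = (0.6124,0.6124,-0.5000); lever o_n−o_4 = (2.3894,4.7002,2.6830)
cross product → J_v[:, 4] = (3.9931,-2.8377,1.4151)
J_ω[:, 4] = z_4
entry J[2][4] = 1.4151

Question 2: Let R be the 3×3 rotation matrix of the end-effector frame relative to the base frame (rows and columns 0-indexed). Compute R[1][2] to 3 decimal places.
-0.660

End-effector z-axis (col 2 of R) = (0.0474,-0.6597,-0.7500)
R[1][2] = -0.6597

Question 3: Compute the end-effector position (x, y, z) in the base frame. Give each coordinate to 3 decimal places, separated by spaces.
-2.137 11.487 -2.013

after link 1: o_1 = (-1.4142, -1.4142, 2.0000)
after link 2: o_2 = (-2.8284, 2.8284, -1.4641)
after link 3: o_3 = (-1.6984, 5.3727, -2.9641)
after link 4: o_4 = (-4.5268, 6.7869, -4.6962)
after link 5: o_5 = (-2.9266, 11.9227, -2.4462)
after link 6: o_6 = (-2.1374, 11.4871, -2.0131)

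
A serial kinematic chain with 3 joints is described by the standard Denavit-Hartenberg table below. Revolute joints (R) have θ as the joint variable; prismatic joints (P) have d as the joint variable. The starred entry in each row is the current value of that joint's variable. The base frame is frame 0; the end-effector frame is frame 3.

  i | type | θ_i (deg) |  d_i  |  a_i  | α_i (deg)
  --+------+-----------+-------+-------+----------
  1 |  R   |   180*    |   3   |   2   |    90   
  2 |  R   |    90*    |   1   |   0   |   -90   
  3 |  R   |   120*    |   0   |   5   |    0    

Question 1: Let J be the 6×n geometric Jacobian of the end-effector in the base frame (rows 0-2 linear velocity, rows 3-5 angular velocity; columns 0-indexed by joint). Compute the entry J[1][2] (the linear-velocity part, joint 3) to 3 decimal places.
2.500

axis z_2 = (1.0000,-0.0000,0.0000); lever o_n−o_2 = (-0.0000,-4.3301,-2.5000)
cross product → J_v[:, 2] = (0.0000,2.5000,-4.3301)
J_ω[:, 2] = z_2
entry J[1][2] = 2.5000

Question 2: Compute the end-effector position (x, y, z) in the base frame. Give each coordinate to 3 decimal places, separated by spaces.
-2.000 -3.330 0.500

after link 1: o_1 = (-2.0000, 0.0000, 3.0000)
after link 2: o_2 = (-2.0000, 1.0000, 3.0000)
after link 3: o_3 = (-2.0000, -3.3301, 0.5000)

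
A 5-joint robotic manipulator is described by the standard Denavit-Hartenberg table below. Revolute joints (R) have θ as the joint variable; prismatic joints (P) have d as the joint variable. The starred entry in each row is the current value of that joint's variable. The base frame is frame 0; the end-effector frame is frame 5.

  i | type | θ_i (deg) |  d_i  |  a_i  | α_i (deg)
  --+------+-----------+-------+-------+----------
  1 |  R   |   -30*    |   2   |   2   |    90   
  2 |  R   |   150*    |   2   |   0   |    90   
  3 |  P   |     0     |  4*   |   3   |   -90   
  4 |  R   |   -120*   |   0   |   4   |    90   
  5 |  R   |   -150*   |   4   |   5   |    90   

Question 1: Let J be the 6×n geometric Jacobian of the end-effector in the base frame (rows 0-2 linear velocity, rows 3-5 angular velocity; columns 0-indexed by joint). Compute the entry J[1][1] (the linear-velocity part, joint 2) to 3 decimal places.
0.667

axis z_1 = (-0.5000,-0.8660,0.0000); lever o_n−o_1 = (1.2165,-0.1250,1.3349)
cross product → J_v[:, 1] = (-1.1561,0.6675,1.1160)
J_ω[:, 1] = z_1
entry J[1][1] = 0.6675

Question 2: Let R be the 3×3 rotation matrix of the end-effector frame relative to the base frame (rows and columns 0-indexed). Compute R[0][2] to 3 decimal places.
End-effector z-axis (col 2 of R) = (-0.8080,-0.5335,-0.2500)
R[0][2] = -0.8080

-0.808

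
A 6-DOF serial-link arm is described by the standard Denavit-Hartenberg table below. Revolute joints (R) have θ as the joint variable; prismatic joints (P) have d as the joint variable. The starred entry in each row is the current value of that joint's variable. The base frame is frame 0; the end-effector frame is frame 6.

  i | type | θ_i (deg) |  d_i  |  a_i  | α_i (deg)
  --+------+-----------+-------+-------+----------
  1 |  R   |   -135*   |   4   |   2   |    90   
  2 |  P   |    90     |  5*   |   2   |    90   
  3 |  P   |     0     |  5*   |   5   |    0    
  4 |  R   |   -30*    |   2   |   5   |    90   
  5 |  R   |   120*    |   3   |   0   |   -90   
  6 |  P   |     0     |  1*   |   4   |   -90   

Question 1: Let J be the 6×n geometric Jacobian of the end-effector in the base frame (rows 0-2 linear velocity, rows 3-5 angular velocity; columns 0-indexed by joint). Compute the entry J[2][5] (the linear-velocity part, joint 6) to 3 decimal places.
-0.750

prismatic axis z_5 = (0.0474,0.6597,-0.7500)
J_v[:, 5] = z_5; J_ω[:, 5] = (0,0,0)
entry J[2][5] = -0.7500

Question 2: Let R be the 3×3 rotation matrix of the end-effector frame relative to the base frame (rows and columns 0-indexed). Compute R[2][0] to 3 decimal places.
End-effector x-axis (col 0 of R) = (-0.7891,-0.4356,-0.4330)
R[2][0] = -0.4330

-0.433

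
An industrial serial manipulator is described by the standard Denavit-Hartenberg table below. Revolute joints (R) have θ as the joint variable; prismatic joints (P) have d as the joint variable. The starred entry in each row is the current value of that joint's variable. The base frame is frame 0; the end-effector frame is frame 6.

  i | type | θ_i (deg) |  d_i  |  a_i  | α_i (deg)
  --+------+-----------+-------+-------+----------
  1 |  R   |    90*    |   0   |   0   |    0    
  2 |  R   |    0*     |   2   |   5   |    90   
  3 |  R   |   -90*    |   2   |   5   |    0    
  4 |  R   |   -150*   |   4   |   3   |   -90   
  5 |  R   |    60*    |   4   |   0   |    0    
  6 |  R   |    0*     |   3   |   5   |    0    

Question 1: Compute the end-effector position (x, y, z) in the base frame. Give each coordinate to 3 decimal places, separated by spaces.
after link 1: o_1 = (0.0000, 0.0000, 0.0000)
after link 2: o_2 = (0.0000, 5.0000, 2.0000)
after link 3: o_3 = (2.0000, 5.0000, -3.0000)
after link 4: o_4 = (6.0000, 3.5000, -0.4019)
after link 5: o_5 = (6.0000, 0.0359, -2.4019)
after link 6: o_6 = (1.6699, -3.8122, -1.7369)

1.670 -3.812 -1.737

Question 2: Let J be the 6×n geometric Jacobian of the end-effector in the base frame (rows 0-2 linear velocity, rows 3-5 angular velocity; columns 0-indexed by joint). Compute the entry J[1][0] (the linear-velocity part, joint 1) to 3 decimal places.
axis z_0 = ẑ; lever o_n−o_0 = (1.6699,-3.8122,-1.7369)
cross product → J_v[:, 0] = (3.8122,1.6699,-0.0000)
J_ω[:, 0] = z_0
entry J[1][0] = 1.6699

1.670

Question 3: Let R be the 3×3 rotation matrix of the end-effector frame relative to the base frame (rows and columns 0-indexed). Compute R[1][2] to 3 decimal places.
End-effector z-axis (col 2 of R) = (0.0000,-0.8660,-0.5000)
R[1][2] = -0.8660

-0.866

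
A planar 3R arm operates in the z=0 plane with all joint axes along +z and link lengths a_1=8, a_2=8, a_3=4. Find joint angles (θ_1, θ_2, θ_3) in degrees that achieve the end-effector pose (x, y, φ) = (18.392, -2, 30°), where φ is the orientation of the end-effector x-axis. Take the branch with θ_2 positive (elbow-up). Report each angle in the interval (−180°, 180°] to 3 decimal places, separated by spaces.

-30.004 30.008 29.996

wrist centre = target − a_3·(cos φ, sin φ) = (14.9279, -4.0000)
cos θ_2 = (238.8422−8²−8²)/(2·8·8) = 0.8660; θ_2 = 30.0081° (elbow-up)
β = atan2(-4.0000,14.9279) = -15.0003°; ψ = atan2(4.0010,14.9276) = 15.0041°
θ_1 = β − ψ = -30.0044°
θ_3 = φ − θ_1 − θ_2 = 29.9962° (wrapped to (-180°,180°])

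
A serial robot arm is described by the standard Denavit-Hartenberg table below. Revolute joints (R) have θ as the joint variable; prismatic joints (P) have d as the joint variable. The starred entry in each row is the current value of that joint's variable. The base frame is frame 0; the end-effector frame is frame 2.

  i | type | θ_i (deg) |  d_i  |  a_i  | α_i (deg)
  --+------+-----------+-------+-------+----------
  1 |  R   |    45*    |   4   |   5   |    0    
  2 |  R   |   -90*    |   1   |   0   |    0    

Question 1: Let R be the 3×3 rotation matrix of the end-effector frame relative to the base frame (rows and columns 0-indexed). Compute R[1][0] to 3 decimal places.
End-effector x-axis (col 0 of R) = (0.7071,-0.7071,0.0000)
R[1][0] = -0.7071

-0.707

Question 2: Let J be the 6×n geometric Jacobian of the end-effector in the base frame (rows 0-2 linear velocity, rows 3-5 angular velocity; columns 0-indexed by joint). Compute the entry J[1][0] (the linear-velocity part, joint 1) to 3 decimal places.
axis z_0 = ẑ; lever o_n−o_0 = (3.5355,3.5355,5.0000)
cross product → J_v[:, 0] = (-3.5355,3.5355,0.0000)
J_ω[:, 0] = z_0
entry J[1][0] = 3.5355

3.536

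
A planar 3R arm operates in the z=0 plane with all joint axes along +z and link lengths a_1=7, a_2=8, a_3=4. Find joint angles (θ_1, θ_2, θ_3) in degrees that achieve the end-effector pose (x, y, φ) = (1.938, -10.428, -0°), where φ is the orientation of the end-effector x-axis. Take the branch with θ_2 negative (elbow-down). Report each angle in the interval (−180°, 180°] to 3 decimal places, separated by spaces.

-52.370 -90.003 142.372

wrist centre = target − a_3·(cos φ, sin φ) = (-2.0620, -10.4280)
cos θ_2 = (112.9950−7²−8²)/(2·7·8) = -0.0000; θ_2 = -90.0025° (elbow-down)
β = atan2(-10.4280,-2.0620) = -101.1852°; ψ = atan2(-8.0000,6.9996) = -48.8155°
θ_1 = β − ψ = -52.3697°
θ_3 = φ − θ_1 − θ_2 = 142.3722° (wrapped to (-180°,180°])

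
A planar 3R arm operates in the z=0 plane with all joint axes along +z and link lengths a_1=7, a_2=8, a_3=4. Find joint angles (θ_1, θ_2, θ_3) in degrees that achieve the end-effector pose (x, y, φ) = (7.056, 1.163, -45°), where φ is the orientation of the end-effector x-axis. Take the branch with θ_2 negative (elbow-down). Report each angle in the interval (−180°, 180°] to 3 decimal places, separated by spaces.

wrist centre = target − a_3·(cos φ, sin φ) = (4.2276, 3.9914)
cos θ_2 = (33.8039−7²−8²)/(2·7·8) = -0.7071; θ_2 = -135.0001° (elbow-down)
β = atan2(3.9914,4.2276) = 43.3542°; ψ = atan2(-5.6568,1.3431) = -76.6433°
θ_1 = β − ψ = 119.9975°
θ_3 = φ − θ_1 − θ_2 = -29.9974° (wrapped to (-180°,180°])

119.998 -135.000 -29.997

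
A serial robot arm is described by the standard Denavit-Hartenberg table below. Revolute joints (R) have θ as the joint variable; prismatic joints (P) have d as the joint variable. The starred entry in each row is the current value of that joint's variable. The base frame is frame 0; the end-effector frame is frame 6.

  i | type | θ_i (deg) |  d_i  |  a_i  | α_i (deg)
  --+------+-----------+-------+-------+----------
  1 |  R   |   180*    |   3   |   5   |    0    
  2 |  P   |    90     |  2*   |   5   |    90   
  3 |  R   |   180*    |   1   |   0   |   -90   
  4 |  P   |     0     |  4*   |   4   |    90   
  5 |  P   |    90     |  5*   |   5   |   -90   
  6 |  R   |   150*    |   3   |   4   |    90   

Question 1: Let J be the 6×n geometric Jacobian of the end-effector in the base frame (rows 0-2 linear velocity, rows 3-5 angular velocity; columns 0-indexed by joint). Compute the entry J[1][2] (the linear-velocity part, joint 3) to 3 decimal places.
-5.536

axis z_2 = (-1.0000,0.0000,0.0000); lever o_n−o_2 = (-4.0000,1.0000,-5.5359)
cross product → J_v[:, 2] = (-0.0000,-5.5359,-1.0000)
J_ω[:, 2] = z_2
entry J[1][2] = -5.5359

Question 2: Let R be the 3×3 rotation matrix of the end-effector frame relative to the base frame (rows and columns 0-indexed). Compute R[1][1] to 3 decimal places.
-1.000

End-effector y-axis (col 1 of R) = (-0.0000,-1.0000,-0.0000)
R[1][1] = -1.0000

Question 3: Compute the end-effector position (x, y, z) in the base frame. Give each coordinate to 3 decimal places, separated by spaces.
-9.000 -4.000 -0.536

after link 1: o_1 = (-5.0000, 0.0000, 3.0000)
after link 2: o_2 = (-5.0000, -5.0000, 5.0000)
after link 3: o_3 = (-6.0000, -5.0000, 5.0000)
after link 4: o_4 = (-6.0000, -1.0000, 1.0000)
after link 5: o_5 = (-11.0000, -1.0000, -4.0000)
after link 6: o_6 = (-9.0000, -4.0000, -0.5359)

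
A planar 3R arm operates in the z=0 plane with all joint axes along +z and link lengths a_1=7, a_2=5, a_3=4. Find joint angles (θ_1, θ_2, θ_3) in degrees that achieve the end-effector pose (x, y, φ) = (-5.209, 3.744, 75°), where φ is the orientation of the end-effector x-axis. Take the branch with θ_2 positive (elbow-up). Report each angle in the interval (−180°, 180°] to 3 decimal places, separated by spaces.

wrist centre = target − a_3·(cos φ, sin φ) = (-6.2443, -0.1197)
cos θ_2 = (39.0053−7²−5²)/(2·7·5) = -0.4999; θ_2 = 119.9950° (elbow-up)
β = atan2(-0.1197,-6.2443) = -178.9018°; ψ = atan2(4.3303,4.5004) = 43.8969°
θ_1 = β − ψ = -222.7987°
θ_3 = φ − θ_1 − θ_2 = 177.8037° (wrapped to (-180°,180°])

137.201 119.995 177.804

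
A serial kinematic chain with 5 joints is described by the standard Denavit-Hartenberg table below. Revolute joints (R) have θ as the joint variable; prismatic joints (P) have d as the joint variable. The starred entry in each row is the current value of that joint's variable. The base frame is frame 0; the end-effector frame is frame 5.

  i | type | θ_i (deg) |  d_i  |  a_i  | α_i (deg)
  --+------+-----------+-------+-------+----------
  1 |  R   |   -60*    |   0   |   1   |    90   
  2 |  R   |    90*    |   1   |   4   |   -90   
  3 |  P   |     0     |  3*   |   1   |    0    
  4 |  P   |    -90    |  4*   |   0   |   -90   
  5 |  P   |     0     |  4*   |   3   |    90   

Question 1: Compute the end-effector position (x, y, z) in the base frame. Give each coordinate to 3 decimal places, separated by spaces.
-6.464 3.196 9.000

after link 1: o_1 = (0.5000, -0.8660, 0.0000)
after link 2: o_2 = (-0.3660, -1.3660, 4.0000)
after link 3: o_3 = (-1.8660, 1.2321, 5.0000)
after link 4: o_4 = (-3.8660, 4.6962, 5.0000)
after link 5: o_5 = (-6.4641, 3.1962, 9.0000)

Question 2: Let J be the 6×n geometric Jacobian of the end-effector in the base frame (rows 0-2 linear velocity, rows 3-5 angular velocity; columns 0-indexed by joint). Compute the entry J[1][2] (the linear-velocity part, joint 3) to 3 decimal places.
prismatic axis z_2 = (-0.5000,0.8660,0.0000)
J_v[:, 2] = z_2; J_ω[:, 2] = (0,0,0)
entry J[1][2] = 0.8660

0.866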